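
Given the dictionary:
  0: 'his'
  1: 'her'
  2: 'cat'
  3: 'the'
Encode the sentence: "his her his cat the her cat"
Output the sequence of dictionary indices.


Look up each word in the dictionary:
  'his' -> 0
  'her' -> 1
  'his' -> 0
  'cat' -> 2
  'the' -> 3
  'her' -> 1
  'cat' -> 2

Encoded: [0, 1, 0, 2, 3, 1, 2]


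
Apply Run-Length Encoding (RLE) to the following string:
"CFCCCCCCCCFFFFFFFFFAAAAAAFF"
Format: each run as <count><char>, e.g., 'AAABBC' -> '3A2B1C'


Scanning runs left to right:
  i=0: run of 'C' x 1 -> '1C'
  i=1: run of 'F' x 1 -> '1F'
  i=2: run of 'C' x 8 -> '8C'
  i=10: run of 'F' x 9 -> '9F'
  i=19: run of 'A' x 6 -> '6A'
  i=25: run of 'F' x 2 -> '2F'

RLE = 1C1F8C9F6A2F


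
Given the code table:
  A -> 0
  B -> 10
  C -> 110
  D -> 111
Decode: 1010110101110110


Decoding:
10 -> B
10 -> B
110 -> C
10 -> B
111 -> D
0 -> A
110 -> C


Result: BBCBDAC


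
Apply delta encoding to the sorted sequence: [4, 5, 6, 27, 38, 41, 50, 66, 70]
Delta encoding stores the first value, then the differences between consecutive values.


First value: 4
Deltas:
  5 - 4 = 1
  6 - 5 = 1
  27 - 6 = 21
  38 - 27 = 11
  41 - 38 = 3
  50 - 41 = 9
  66 - 50 = 16
  70 - 66 = 4


Delta encoded: [4, 1, 1, 21, 11, 3, 9, 16, 4]


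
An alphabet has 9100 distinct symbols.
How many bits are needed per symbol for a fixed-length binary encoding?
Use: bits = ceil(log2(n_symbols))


log2(9100) = 13.1517
Bracket: 2^13 = 8192 < 9100 <= 2^14 = 16384
So ceil(log2(9100)) = 14

bits = ceil(log2(9100)) = ceil(13.1517) = 14 bits


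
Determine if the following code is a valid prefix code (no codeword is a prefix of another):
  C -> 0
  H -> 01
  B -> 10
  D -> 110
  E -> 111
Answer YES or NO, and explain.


Checking each pair (does one codeword prefix another?):
  C='0' vs H='01': prefix -- VIOLATION

NO -- this is NOT a valid prefix code. C (0) is a prefix of H (01).


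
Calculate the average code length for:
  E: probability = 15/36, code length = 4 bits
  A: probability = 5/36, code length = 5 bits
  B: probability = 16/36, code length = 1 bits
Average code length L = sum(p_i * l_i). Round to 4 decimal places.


Weighted contributions p_i * l_i:
  E: (15/36) * 4 = 60/36
  A: (5/36) * 5 = 25/36
  B: (16/36) * 1 = 16/36
Sum = (60 + 25 + 16)/36 = 101/36

L = 101/36 = 2.8056 bits/symbol


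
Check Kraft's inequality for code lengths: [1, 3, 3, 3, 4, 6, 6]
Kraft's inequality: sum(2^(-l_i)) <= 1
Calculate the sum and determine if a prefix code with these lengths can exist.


Sum = 2^(-1) + 2^(-3) + 2^(-3) + 2^(-3) + 2^(-4) + 2^(-6) + 2^(-6)
    = 0.5 + 0.125 + 0.125 + 0.125 + 0.0625 + 0.015625 + 0.015625
    = 62/64 = 0.96875
Since 0.96875 <= 1, Kraft's inequality IS satisfied.
A prefix code with these lengths CAN exist.

Kraft sum = 0.96875. Satisfied.


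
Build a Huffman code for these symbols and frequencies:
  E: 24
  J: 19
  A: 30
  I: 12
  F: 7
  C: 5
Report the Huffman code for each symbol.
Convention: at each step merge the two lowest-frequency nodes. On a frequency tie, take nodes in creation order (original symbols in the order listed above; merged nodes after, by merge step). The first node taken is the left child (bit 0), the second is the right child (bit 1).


Huffman tree construction:
Step 1: Merge C(5) + F(7) = 12
Step 2: Merge I(12) + (C+F)(12) = 24
Step 3: Merge J(19) + E(24) = 43
Step 4: Merge (I+(C+F))(24) + A(30) = 54
Step 5: Merge (J+E)(43) + ((I+(C+F))+A)(54) = 97
Read each symbol's code off the tree from the root (left child = 0, right child = 1).

Codes:
  E: 01 (length 2)
  J: 00 (length 2)
  A: 11 (length 2)
  I: 100 (length 3)
  F: 1011 (length 4)
  C: 1010 (length 4)
Average code length: 230/97 = 2.3711 bits/symbol


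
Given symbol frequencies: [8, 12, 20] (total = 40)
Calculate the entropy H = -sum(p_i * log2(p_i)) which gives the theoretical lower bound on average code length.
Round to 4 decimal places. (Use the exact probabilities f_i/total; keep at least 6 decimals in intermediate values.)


Per-symbol terms -p_i * log2(p_i) with p_i = f_i/40:
  p = 8/40 = 0.200000: log2(p) = -2.321928, -p*log2(p) = 0.464386
  p = 12/40 = 0.300000: log2(p) = -1.736966, -p*log2(p) = 0.521090
  p = 20/40 = 0.500000: log2(p) = -1.000000, -p*log2(p) = 0.500000
H = 0.464386 + 0.521090 + 0.500000 = 1.485476

H = 1.4855 bits/symbol


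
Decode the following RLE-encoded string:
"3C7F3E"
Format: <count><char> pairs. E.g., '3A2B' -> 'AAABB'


Expanding each <count><char> pair:
  3C -> 'CCC'
  7F -> 'FFFFFFF'
  3E -> 'EEE'

Decoded = CCCFFFFFFFEEE


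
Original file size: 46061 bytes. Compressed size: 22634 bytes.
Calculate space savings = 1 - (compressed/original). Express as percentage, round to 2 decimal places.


ratio = compressed/original = 22634/46061 = 0.491392
savings = 1 - ratio = 1 - 0.491392 = 0.508608
as a percentage: 0.508608 * 100 = 50.86%

Space savings = 1 - 22634/46061 = 50.86%


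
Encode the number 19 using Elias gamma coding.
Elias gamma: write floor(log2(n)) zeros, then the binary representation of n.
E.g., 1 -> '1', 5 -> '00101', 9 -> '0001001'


num_bits = floor(log2(19)) + 1 = 5
leading_zeros = num_bits - 1 = 4
binary(19) = 10011

Elias gamma(19) = '0000' + '10011' = 000010011 (9 bits)


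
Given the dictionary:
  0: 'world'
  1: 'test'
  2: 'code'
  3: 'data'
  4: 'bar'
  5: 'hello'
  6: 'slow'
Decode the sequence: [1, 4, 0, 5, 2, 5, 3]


Look up each index in the dictionary:
  1 -> 'test'
  4 -> 'bar'
  0 -> 'world'
  5 -> 'hello'
  2 -> 'code'
  5 -> 'hello'
  3 -> 'data'

Decoded: "test bar world hello code hello data"


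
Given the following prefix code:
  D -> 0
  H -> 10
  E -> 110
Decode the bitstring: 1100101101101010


Decoding step by step:
Bits 110 -> E
Bits 0 -> D
Bits 10 -> H
Bits 110 -> E
Bits 110 -> E
Bits 10 -> H
Bits 10 -> H


Decoded message: EDHEEHH


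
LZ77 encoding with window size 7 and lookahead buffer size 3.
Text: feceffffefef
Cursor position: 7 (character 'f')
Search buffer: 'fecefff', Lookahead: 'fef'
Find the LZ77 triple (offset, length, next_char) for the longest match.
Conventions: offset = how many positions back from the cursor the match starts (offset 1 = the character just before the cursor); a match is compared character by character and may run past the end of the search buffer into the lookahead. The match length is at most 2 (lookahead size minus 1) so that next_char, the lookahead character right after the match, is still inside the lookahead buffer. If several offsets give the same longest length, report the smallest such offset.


Try each offset into the search buffer:
  offset=1 (pos 6, char 'f'): match length 1
  offset=2 (pos 5, char 'f'): match length 1
  offset=3 (pos 4, char 'f'): match length 1
  offset=4 (pos 3, char 'e'): match length 0
  offset=5 (pos 2, char 'c'): match length 0
  offset=6 (pos 1, char 'e'): match length 0
  offset=7 (pos 0, char 'f'): match length 2
Longest match has length 2 at offset 7.
next_char = character at position 7 + 2 = 9 -> 'f'

Best match: offset=7, length=2 (matching 'fe' starting at position 0)
LZ77 triple: (7, 2, 'f')


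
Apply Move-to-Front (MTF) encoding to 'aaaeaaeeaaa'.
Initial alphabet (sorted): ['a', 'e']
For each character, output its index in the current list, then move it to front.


MTF encoding:
'a': index 0 in ['a', 'e'] -> ['a', 'e']
'a': index 0 in ['a', 'e'] -> ['a', 'e']
'a': index 0 in ['a', 'e'] -> ['a', 'e']
'e': index 1 in ['a', 'e'] -> ['e', 'a']
'a': index 1 in ['e', 'a'] -> ['a', 'e']
'a': index 0 in ['a', 'e'] -> ['a', 'e']
'e': index 1 in ['a', 'e'] -> ['e', 'a']
'e': index 0 in ['e', 'a'] -> ['e', 'a']
'a': index 1 in ['e', 'a'] -> ['a', 'e']
'a': index 0 in ['a', 'e'] -> ['a', 'e']
'a': index 0 in ['a', 'e'] -> ['a', 'e']


Output: [0, 0, 0, 1, 1, 0, 1, 0, 1, 0, 0]


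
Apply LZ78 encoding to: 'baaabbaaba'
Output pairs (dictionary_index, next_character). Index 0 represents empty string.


LZ78 encoding steps:
Dictionary: {0: ''}
Step 1: w='' (idx 0), next='b' -> output (0, 'b'), add 'b' as idx 1
Step 2: w='' (idx 0), next='a' -> output (0, 'a'), add 'a' as idx 2
Step 3: w='a' (idx 2), next='a' -> output (2, 'a'), add 'aa' as idx 3
Step 4: w='b' (idx 1), next='b' -> output (1, 'b'), add 'bb' as idx 4
Step 5: w='aa' (idx 3), next='b' -> output (3, 'b'), add 'aab' as idx 5
Step 6: w='a' (idx 2), end of input -> output (2, '')


Encoded: [(0, 'b'), (0, 'a'), (2, 'a'), (1, 'b'), (3, 'b'), (2, '')]


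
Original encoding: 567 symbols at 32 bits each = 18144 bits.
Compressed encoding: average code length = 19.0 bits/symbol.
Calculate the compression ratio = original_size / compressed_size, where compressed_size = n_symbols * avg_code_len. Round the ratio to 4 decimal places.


original_size = n_symbols * orig_bits = 567 * 32 = 18144 bits
compressed_size = n_symbols * avg_code_len = 567 * 19.0 = 10773.0 bits
ratio = original_size / compressed_size = 18144 / 10773.0 = 1.6842

Compression ratio = 1.6842


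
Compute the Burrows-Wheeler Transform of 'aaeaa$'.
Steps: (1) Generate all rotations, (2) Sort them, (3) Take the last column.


Rotations (sorted):
  0: $aaeaa -> last char: a
  1: a$aaea -> last char: a
  2: aa$aae -> last char: e
  3: aaeaa$ -> last char: $
  4: aeaa$a -> last char: a
  5: eaa$aa -> last char: a


BWT = aae$aa


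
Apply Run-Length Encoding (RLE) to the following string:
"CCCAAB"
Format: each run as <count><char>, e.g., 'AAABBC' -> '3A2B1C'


Scanning runs left to right:
  i=0: run of 'C' x 3 -> '3C'
  i=3: run of 'A' x 2 -> '2A'
  i=5: run of 'B' x 1 -> '1B'

RLE = 3C2A1B


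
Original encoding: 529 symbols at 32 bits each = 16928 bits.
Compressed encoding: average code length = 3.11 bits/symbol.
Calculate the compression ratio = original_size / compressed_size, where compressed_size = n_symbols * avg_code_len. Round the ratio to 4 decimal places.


original_size = n_symbols * orig_bits = 529 * 32 = 16928 bits
compressed_size = n_symbols * avg_code_len = 529 * 3.11 = 1645.19 bits
ratio = original_size / compressed_size = 16928 / 1645.19 = 10.2894

Compression ratio = 10.2894


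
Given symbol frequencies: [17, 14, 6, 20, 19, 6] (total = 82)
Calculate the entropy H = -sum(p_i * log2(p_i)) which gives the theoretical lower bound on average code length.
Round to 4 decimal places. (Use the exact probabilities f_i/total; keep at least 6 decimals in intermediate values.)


Per-symbol terms -p_i * log2(p_i) with p_i = f_i/82:
  p = 17/82 = 0.207317: log2(p) = -2.270089, -p*log2(p) = 0.470628
  p = 14/82 = 0.170732: log2(p) = -2.550197, -p*log2(p) = 0.435400
  p = 6/82 = 0.073171: log2(p) = -3.772590, -p*log2(p) = 0.276043
  p = 20/82 = 0.243902: log2(p) = -2.035624, -p*log2(p) = 0.496494
  p = 19/82 = 0.231707: log2(p) = -2.109624, -p*log2(p) = 0.488815
  p = 6/82 = 0.073171: log2(p) = -3.772590, -p*log2(p) = 0.276043
H = 0.470628 + 0.435400 + 0.276043 + 0.496494 + 0.488815 + 0.276043 = 2.443423

H = 2.4434 bits/symbol


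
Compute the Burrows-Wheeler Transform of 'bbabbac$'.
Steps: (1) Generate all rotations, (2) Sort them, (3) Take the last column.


Rotations (sorted):
  0: $bbabbac -> last char: c
  1: abbac$bb -> last char: b
  2: ac$bbabb -> last char: b
  3: babbac$b -> last char: b
  4: bac$bbab -> last char: b
  5: bbabbac$ -> last char: $
  6: bbac$bba -> last char: a
  7: c$bbabba -> last char: a


BWT = cbbbb$aa


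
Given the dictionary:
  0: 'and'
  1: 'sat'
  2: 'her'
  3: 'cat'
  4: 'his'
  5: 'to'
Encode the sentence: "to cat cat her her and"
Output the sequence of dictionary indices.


Look up each word in the dictionary:
  'to' -> 5
  'cat' -> 3
  'cat' -> 3
  'her' -> 2
  'her' -> 2
  'and' -> 0

Encoded: [5, 3, 3, 2, 2, 0]


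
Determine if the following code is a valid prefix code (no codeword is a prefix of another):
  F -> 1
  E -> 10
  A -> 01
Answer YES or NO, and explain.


Checking each pair (does one codeword prefix another?):
  F='1' vs E='10': prefix -- VIOLATION

NO -- this is NOT a valid prefix code. F (1) is a prefix of E (10).


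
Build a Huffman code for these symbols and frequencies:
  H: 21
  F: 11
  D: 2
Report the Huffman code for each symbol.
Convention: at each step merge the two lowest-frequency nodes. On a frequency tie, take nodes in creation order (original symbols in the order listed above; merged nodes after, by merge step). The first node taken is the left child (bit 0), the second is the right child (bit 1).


Huffman tree construction:
Step 1: Merge D(2) + F(11) = 13
Step 2: Merge (D+F)(13) + H(21) = 34
Read each symbol's code off the tree from the root (left child = 0, right child = 1).

Codes:
  H: 1 (length 1)
  F: 01 (length 2)
  D: 00 (length 2)
Average code length: 47/34 = 1.3824 bits/symbol


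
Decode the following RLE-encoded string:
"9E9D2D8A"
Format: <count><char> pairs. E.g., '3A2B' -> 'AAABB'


Expanding each <count><char> pair:
  9E -> 'EEEEEEEEE'
  9D -> 'DDDDDDDDD'
  2D -> 'DD'
  8A -> 'AAAAAAAA'

Decoded = EEEEEEEEEDDDDDDDDDDDAAAAAAAA


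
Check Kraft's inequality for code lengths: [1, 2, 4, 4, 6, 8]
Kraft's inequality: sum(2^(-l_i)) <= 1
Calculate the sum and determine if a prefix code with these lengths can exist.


Sum = 2^(-1) + 2^(-2) + 2^(-4) + 2^(-4) + 2^(-6) + 2^(-8)
    = 0.5 + 0.25 + 0.0625 + 0.0625 + 0.015625 + 0.00390625
    = 229/256 = 0.89453125
Since 0.89453125 <= 1, Kraft's inequality IS satisfied.
A prefix code with these lengths CAN exist.

Kraft sum = 0.89453125. Satisfied.


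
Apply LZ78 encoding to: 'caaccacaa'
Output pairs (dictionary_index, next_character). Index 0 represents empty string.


LZ78 encoding steps:
Dictionary: {0: ''}
Step 1: w='' (idx 0), next='c' -> output (0, 'c'), add 'c' as idx 1
Step 2: w='' (idx 0), next='a' -> output (0, 'a'), add 'a' as idx 2
Step 3: w='a' (idx 2), next='c' -> output (2, 'c'), add 'ac' as idx 3
Step 4: w='c' (idx 1), next='a' -> output (1, 'a'), add 'ca' as idx 4
Step 5: w='ca' (idx 4), next='a' -> output (4, 'a'), add 'caa' as idx 5


Encoded: [(0, 'c'), (0, 'a'), (2, 'c'), (1, 'a'), (4, 'a')]


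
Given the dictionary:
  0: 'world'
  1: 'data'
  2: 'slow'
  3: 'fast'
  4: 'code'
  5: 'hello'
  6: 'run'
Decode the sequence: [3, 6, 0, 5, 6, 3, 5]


Look up each index in the dictionary:
  3 -> 'fast'
  6 -> 'run'
  0 -> 'world'
  5 -> 'hello'
  6 -> 'run'
  3 -> 'fast'
  5 -> 'hello'

Decoded: "fast run world hello run fast hello"


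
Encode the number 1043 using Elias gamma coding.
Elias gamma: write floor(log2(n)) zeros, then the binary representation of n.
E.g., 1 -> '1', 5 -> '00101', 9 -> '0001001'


num_bits = floor(log2(1043)) + 1 = 11
leading_zeros = num_bits - 1 = 10
binary(1043) = 10000010011

Elias gamma(1043) = '0000000000' + '10000010011' = 000000000010000010011 (21 bits)


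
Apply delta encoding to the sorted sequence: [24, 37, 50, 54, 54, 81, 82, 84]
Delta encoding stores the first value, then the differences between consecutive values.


First value: 24
Deltas:
  37 - 24 = 13
  50 - 37 = 13
  54 - 50 = 4
  54 - 54 = 0
  81 - 54 = 27
  82 - 81 = 1
  84 - 82 = 2


Delta encoded: [24, 13, 13, 4, 0, 27, 1, 2]


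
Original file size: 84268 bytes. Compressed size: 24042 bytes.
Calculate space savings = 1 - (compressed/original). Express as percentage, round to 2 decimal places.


ratio = compressed/original = 24042/84268 = 0.285304
savings = 1 - ratio = 1 - 0.285304 = 0.714696
as a percentage: 0.714696 * 100 = 71.47%

Space savings = 1 - 24042/84268 = 71.47%


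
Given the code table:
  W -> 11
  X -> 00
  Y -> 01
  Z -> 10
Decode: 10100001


Decoding:
10 -> Z
10 -> Z
00 -> X
01 -> Y


Result: ZZXY


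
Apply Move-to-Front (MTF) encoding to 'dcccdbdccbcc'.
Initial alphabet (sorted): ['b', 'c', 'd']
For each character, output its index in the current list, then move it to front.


MTF encoding:
'd': index 2 in ['b', 'c', 'd'] -> ['d', 'b', 'c']
'c': index 2 in ['d', 'b', 'c'] -> ['c', 'd', 'b']
'c': index 0 in ['c', 'd', 'b'] -> ['c', 'd', 'b']
'c': index 0 in ['c', 'd', 'b'] -> ['c', 'd', 'b']
'd': index 1 in ['c', 'd', 'b'] -> ['d', 'c', 'b']
'b': index 2 in ['d', 'c', 'b'] -> ['b', 'd', 'c']
'd': index 1 in ['b', 'd', 'c'] -> ['d', 'b', 'c']
'c': index 2 in ['d', 'b', 'c'] -> ['c', 'd', 'b']
'c': index 0 in ['c', 'd', 'b'] -> ['c', 'd', 'b']
'b': index 2 in ['c', 'd', 'b'] -> ['b', 'c', 'd']
'c': index 1 in ['b', 'c', 'd'] -> ['c', 'b', 'd']
'c': index 0 in ['c', 'b', 'd'] -> ['c', 'b', 'd']


Output: [2, 2, 0, 0, 1, 2, 1, 2, 0, 2, 1, 0]


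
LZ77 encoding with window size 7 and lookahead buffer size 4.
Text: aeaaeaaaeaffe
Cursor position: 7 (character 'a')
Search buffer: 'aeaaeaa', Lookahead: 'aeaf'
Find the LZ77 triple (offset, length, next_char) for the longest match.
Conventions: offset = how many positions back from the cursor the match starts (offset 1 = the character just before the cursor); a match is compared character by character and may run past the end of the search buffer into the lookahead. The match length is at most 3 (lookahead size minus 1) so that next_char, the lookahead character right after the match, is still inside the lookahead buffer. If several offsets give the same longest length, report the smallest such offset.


Try each offset into the search buffer:
  offset=1 (pos 6, char 'a'): match length 1
  offset=2 (pos 5, char 'a'): match length 1
  offset=3 (pos 4, char 'e'): match length 0
  offset=4 (pos 3, char 'a'): match length 3
  offset=5 (pos 2, char 'a'): match length 1
  offset=6 (pos 1, char 'e'): match length 0
  offset=7 (pos 0, char 'a'): match length 3
Longest match has length 3, found at offsets 4, 7; take the smallest, offset 4.
next_char = character at position 7 + 3 = 10 -> 'f'

Best match: offset=4, length=3 (matching 'aea' starting at position 3)
LZ77 triple: (4, 3, 'f')


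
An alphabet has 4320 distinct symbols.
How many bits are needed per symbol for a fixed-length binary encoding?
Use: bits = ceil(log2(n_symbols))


log2(4320) = 12.0768
Bracket: 2^12 = 4096 < 4320 <= 2^13 = 8192
So ceil(log2(4320)) = 13

bits = ceil(log2(4320)) = ceil(12.0768) = 13 bits


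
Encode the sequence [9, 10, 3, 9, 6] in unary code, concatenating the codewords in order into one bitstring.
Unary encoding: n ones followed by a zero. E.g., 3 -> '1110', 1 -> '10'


Encode each number as n ones followed by a terminating 0:
  9 -> 1111111110 (10 bits)
  10 -> 11111111110 (11 bits)
  3 -> 1110 (4 bits)
  9 -> 1111111110 (10 bits)
  6 -> 1111110 (7 bits)
Total length = 10 + 11 + 4 + 10 + 7 = 42 bits.

Unary([9, 10, 3, 9, 6]) = 111111111011111111110111011111111101111110 (42 bits)


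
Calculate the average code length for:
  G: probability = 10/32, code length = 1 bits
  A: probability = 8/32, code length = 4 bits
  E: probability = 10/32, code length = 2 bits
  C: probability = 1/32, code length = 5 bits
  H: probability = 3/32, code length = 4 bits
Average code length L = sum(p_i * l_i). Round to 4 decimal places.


Weighted contributions p_i * l_i:
  G: (10/32) * 1 = 10/32
  A: (8/32) * 4 = 32/32
  E: (10/32) * 2 = 20/32
  C: (1/32) * 5 = 5/32
  H: (3/32) * 4 = 12/32
Sum = (10 + 32 + 20 + 5 + 12)/32 = 79/32

L = 79/32 = 2.4688 bits/symbol


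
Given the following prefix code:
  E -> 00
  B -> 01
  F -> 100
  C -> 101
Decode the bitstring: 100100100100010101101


Decoding step by step:
Bits 100 -> F
Bits 100 -> F
Bits 100 -> F
Bits 100 -> F
Bits 01 -> B
Bits 01 -> B
Bits 01 -> B
Bits 101 -> C


Decoded message: FFFFBBBC


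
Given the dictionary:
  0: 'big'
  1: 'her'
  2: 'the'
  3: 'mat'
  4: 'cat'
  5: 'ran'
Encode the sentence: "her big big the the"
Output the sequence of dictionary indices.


Look up each word in the dictionary:
  'her' -> 1
  'big' -> 0
  'big' -> 0
  'the' -> 2
  'the' -> 2

Encoded: [1, 0, 0, 2, 2]


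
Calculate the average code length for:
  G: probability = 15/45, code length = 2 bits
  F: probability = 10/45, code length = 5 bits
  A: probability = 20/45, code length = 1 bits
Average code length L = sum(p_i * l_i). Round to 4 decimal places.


Weighted contributions p_i * l_i:
  G: (15/45) * 2 = 30/45
  F: (10/45) * 5 = 50/45
  A: (20/45) * 1 = 20/45
Sum = (30 + 50 + 20)/45 = 100/45

L = 100/45 = 2.2222 bits/symbol


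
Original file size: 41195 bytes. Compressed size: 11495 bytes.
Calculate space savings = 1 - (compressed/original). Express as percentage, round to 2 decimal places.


ratio = compressed/original = 11495/41195 = 0.279039
savings = 1 - ratio = 1 - 0.279039 = 0.720961
as a percentage: 0.720961 * 100 = 72.1%

Space savings = 1 - 11495/41195 = 72.1%


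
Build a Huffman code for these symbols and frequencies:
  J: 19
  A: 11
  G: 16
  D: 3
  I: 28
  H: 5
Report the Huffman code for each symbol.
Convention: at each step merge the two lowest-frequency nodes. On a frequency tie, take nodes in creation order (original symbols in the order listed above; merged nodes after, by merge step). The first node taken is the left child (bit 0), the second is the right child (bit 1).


Huffman tree construction:
Step 1: Merge D(3) + H(5) = 8
Step 2: Merge (D+H)(8) + A(11) = 19
Step 3: Merge G(16) + J(19) = 35
Step 4: Merge ((D+H)+A)(19) + I(28) = 47
Step 5: Merge (G+J)(35) + (((D+H)+A)+I)(47) = 82
Read each symbol's code off the tree from the root (left child = 0, right child = 1).

Codes:
  J: 01 (length 2)
  A: 101 (length 3)
  G: 00 (length 2)
  D: 1000 (length 4)
  I: 11 (length 2)
  H: 1001 (length 4)
Average code length: 191/82 = 2.3293 bits/symbol


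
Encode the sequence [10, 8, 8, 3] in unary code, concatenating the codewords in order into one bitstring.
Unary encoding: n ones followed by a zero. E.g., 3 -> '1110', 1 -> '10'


Encode each number as n ones followed by a terminating 0:
  10 -> 11111111110 (11 bits)
  8 -> 111111110 (9 bits)
  8 -> 111111110 (9 bits)
  3 -> 1110 (4 bits)
Total length = 11 + 9 + 9 + 4 = 33 bits.

Unary([10, 8, 8, 3]) = 111111111101111111101111111101110 (33 bits)


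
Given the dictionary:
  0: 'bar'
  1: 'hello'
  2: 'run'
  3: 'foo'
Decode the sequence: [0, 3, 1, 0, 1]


Look up each index in the dictionary:
  0 -> 'bar'
  3 -> 'foo'
  1 -> 'hello'
  0 -> 'bar'
  1 -> 'hello'

Decoded: "bar foo hello bar hello"


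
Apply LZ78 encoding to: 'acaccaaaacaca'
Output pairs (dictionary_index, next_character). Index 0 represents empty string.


LZ78 encoding steps:
Dictionary: {0: ''}
Step 1: w='' (idx 0), next='a' -> output (0, 'a'), add 'a' as idx 1
Step 2: w='' (idx 0), next='c' -> output (0, 'c'), add 'c' as idx 2
Step 3: w='a' (idx 1), next='c' -> output (1, 'c'), add 'ac' as idx 3
Step 4: w='c' (idx 2), next='a' -> output (2, 'a'), add 'ca' as idx 4
Step 5: w='a' (idx 1), next='a' -> output (1, 'a'), add 'aa' as idx 5
Step 6: w='ac' (idx 3), next='a' -> output (3, 'a'), add 'aca' as idx 6
Step 7: w='ca' (idx 4), end of input -> output (4, '')


Encoded: [(0, 'a'), (0, 'c'), (1, 'c'), (2, 'a'), (1, 'a'), (3, 'a'), (4, '')]


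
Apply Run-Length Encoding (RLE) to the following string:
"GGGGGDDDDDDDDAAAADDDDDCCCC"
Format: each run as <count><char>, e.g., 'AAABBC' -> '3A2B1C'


Scanning runs left to right:
  i=0: run of 'G' x 5 -> '5G'
  i=5: run of 'D' x 8 -> '8D'
  i=13: run of 'A' x 4 -> '4A'
  i=17: run of 'D' x 5 -> '5D'
  i=22: run of 'C' x 4 -> '4C'

RLE = 5G8D4A5D4C


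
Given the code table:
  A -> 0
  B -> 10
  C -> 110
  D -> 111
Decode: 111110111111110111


Decoding:
111 -> D
110 -> C
111 -> D
111 -> D
110 -> C
111 -> D


Result: DCDDCD


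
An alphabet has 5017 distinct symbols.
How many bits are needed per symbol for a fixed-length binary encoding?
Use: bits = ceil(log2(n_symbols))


log2(5017) = 12.2926
Bracket: 2^12 = 4096 < 5017 <= 2^13 = 8192
So ceil(log2(5017)) = 13

bits = ceil(log2(5017)) = ceil(12.2926) = 13 bits


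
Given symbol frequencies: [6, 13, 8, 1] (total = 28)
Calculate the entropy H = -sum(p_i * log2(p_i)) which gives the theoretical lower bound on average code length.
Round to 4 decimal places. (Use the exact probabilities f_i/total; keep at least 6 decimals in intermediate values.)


Per-symbol terms -p_i * log2(p_i) with p_i = f_i/28:
  p = 6/28 = 0.214286: log2(p) = -2.222392, -p*log2(p) = 0.476227
  p = 13/28 = 0.464286: log2(p) = -1.106915, -p*log2(p) = 0.513925
  p = 8/28 = 0.285714: log2(p) = -1.807355, -p*log2(p) = 0.516387
  p = 1/28 = 0.035714: log2(p) = -4.807355, -p*log2(p) = 0.171691
H = 0.476227 + 0.513925 + 0.516387 + 0.171691 = 1.678230

H = 1.6782 bits/symbol


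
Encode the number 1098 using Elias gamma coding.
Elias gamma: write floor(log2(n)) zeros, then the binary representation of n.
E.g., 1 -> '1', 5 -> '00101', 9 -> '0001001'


num_bits = floor(log2(1098)) + 1 = 11
leading_zeros = num_bits - 1 = 10
binary(1098) = 10001001010

Elias gamma(1098) = '0000000000' + '10001001010' = 000000000010001001010 (21 bits)


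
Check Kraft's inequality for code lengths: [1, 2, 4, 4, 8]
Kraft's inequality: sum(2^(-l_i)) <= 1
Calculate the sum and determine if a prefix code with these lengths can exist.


Sum = 2^(-1) + 2^(-2) + 2^(-4) + 2^(-4) + 2^(-8)
    = 0.5 + 0.25 + 0.0625 + 0.0625 + 0.00390625
    = 225/256 = 0.87890625
Since 0.87890625 <= 1, Kraft's inequality IS satisfied.
A prefix code with these lengths CAN exist.

Kraft sum = 0.87890625. Satisfied.


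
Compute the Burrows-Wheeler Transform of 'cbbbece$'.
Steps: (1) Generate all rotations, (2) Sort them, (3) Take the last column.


Rotations (sorted):
  0: $cbbbece -> last char: e
  1: bbbece$c -> last char: c
  2: bbece$cb -> last char: b
  3: bece$cbb -> last char: b
  4: cbbbece$ -> last char: $
  5: ce$cbbbe -> last char: e
  6: e$cbbbec -> last char: c
  7: ece$cbbb -> last char: b


BWT = ecbb$ecb


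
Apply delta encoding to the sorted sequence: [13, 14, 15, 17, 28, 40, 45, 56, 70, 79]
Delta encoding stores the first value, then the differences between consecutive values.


First value: 13
Deltas:
  14 - 13 = 1
  15 - 14 = 1
  17 - 15 = 2
  28 - 17 = 11
  40 - 28 = 12
  45 - 40 = 5
  56 - 45 = 11
  70 - 56 = 14
  79 - 70 = 9


Delta encoded: [13, 1, 1, 2, 11, 12, 5, 11, 14, 9]


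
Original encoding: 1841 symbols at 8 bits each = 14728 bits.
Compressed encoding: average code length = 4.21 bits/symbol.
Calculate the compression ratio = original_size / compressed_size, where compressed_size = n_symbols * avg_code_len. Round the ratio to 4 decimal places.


original_size = n_symbols * orig_bits = 1841 * 8 = 14728 bits
compressed_size = n_symbols * avg_code_len = 1841 * 4.21 = 7750.61 bits
ratio = original_size / compressed_size = 14728 / 7750.61 = 1.9002

Compression ratio = 1.9002


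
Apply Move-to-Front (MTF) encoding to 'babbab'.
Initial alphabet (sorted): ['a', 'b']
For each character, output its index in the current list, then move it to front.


MTF encoding:
'b': index 1 in ['a', 'b'] -> ['b', 'a']
'a': index 1 in ['b', 'a'] -> ['a', 'b']
'b': index 1 in ['a', 'b'] -> ['b', 'a']
'b': index 0 in ['b', 'a'] -> ['b', 'a']
'a': index 1 in ['b', 'a'] -> ['a', 'b']
'b': index 1 in ['a', 'b'] -> ['b', 'a']


Output: [1, 1, 1, 0, 1, 1]


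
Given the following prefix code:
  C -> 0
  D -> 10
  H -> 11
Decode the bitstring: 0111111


Decoding step by step:
Bits 0 -> C
Bits 11 -> H
Bits 11 -> H
Bits 11 -> H


Decoded message: CHHH


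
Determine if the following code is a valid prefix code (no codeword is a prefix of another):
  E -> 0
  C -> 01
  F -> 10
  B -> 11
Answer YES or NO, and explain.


Checking each pair (does one codeword prefix another?):
  E='0' vs C='01': prefix -- VIOLATION

NO -- this is NOT a valid prefix code. E (0) is a prefix of C (01).


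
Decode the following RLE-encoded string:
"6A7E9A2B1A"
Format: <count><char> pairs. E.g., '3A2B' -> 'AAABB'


Expanding each <count><char> pair:
  6A -> 'AAAAAA'
  7E -> 'EEEEEEE'
  9A -> 'AAAAAAAAA'
  2B -> 'BB'
  1A -> 'A'

Decoded = AAAAAAEEEEEEEAAAAAAAAABBA


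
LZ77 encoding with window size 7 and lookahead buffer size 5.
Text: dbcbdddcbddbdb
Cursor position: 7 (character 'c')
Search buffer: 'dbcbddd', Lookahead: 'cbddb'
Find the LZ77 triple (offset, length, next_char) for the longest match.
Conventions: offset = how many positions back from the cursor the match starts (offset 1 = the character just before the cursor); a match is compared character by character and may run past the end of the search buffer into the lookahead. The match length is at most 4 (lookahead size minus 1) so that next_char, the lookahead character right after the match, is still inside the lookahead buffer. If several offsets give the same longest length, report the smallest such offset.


Try each offset into the search buffer:
  offset=1 (pos 6, char 'd'): match length 0
  offset=2 (pos 5, char 'd'): match length 0
  offset=3 (pos 4, char 'd'): match length 0
  offset=4 (pos 3, char 'b'): match length 0
  offset=5 (pos 2, char 'c'): match length 4
  offset=6 (pos 1, char 'b'): match length 0
  offset=7 (pos 0, char 'd'): match length 0
Longest match has length 4 at offset 5.
next_char = character at position 7 + 4 = 11 -> 'b'

Best match: offset=5, length=4 (matching 'cbdd' starting at position 2)
LZ77 triple: (5, 4, 'b')


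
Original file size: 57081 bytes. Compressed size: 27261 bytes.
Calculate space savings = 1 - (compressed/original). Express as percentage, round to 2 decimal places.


ratio = compressed/original = 27261/57081 = 0.477584
savings = 1 - ratio = 1 - 0.477584 = 0.522416
as a percentage: 0.522416 * 100 = 52.24%

Space savings = 1 - 27261/57081 = 52.24%


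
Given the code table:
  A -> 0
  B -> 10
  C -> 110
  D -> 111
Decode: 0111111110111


Decoding:
0 -> A
111 -> D
111 -> D
110 -> C
111 -> D


Result: ADDCD


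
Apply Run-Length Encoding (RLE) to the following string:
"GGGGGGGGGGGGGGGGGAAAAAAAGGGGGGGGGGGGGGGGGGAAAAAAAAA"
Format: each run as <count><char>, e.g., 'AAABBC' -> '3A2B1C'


Scanning runs left to right:
  i=0: run of 'G' x 17 -> '17G'
  i=17: run of 'A' x 7 -> '7A'
  i=24: run of 'G' x 18 -> '18G'
  i=42: run of 'A' x 9 -> '9A'

RLE = 17G7A18G9A


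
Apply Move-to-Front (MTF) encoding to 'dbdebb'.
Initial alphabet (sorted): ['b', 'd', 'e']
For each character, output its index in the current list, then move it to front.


MTF encoding:
'd': index 1 in ['b', 'd', 'e'] -> ['d', 'b', 'e']
'b': index 1 in ['d', 'b', 'e'] -> ['b', 'd', 'e']
'd': index 1 in ['b', 'd', 'e'] -> ['d', 'b', 'e']
'e': index 2 in ['d', 'b', 'e'] -> ['e', 'd', 'b']
'b': index 2 in ['e', 'd', 'b'] -> ['b', 'e', 'd']
'b': index 0 in ['b', 'e', 'd'] -> ['b', 'e', 'd']


Output: [1, 1, 1, 2, 2, 0]


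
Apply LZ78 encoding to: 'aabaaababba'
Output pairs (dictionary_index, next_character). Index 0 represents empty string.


LZ78 encoding steps:
Dictionary: {0: ''}
Step 1: w='' (idx 0), next='a' -> output (0, 'a'), add 'a' as idx 1
Step 2: w='a' (idx 1), next='b' -> output (1, 'b'), add 'ab' as idx 2
Step 3: w='a' (idx 1), next='a' -> output (1, 'a'), add 'aa' as idx 3
Step 4: w='ab' (idx 2), next='a' -> output (2, 'a'), add 'aba' as idx 4
Step 5: w='' (idx 0), next='b' -> output (0, 'b'), add 'b' as idx 5
Step 6: w='b' (idx 5), next='a' -> output (5, 'a'), add 'ba' as idx 6


Encoded: [(0, 'a'), (1, 'b'), (1, 'a'), (2, 'a'), (0, 'b'), (5, 'a')]


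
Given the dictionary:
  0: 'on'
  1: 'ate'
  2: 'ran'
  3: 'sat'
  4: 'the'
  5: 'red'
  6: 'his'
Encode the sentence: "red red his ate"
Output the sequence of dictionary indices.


Look up each word in the dictionary:
  'red' -> 5
  'red' -> 5
  'his' -> 6
  'ate' -> 1

Encoded: [5, 5, 6, 1]


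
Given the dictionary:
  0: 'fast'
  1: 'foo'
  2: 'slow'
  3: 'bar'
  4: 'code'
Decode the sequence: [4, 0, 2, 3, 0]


Look up each index in the dictionary:
  4 -> 'code'
  0 -> 'fast'
  2 -> 'slow'
  3 -> 'bar'
  0 -> 'fast'

Decoded: "code fast slow bar fast"


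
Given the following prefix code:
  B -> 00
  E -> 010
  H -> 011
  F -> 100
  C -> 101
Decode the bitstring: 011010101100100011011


Decoding step by step:
Bits 011 -> H
Bits 010 -> E
Bits 101 -> C
Bits 100 -> F
Bits 100 -> F
Bits 011 -> H
Bits 011 -> H


Decoded message: HECFFHH


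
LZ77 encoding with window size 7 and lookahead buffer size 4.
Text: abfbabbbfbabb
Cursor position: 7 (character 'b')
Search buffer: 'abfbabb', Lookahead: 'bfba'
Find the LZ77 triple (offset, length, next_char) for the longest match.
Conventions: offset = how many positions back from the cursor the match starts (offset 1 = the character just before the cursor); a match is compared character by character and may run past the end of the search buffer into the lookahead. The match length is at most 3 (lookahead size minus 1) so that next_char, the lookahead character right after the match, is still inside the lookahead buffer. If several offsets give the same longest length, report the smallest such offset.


Try each offset into the search buffer:
  offset=1 (pos 6, char 'b'): match length 1
  offset=2 (pos 5, char 'b'): match length 1
  offset=3 (pos 4, char 'a'): match length 0
  offset=4 (pos 3, char 'b'): match length 1
  offset=5 (pos 2, char 'f'): match length 0
  offset=6 (pos 1, char 'b'): match length 3
  offset=7 (pos 0, char 'a'): match length 0
Longest match has length 3 at offset 6.
next_char = character at position 7 + 3 = 10 -> 'a'

Best match: offset=6, length=3 (matching 'bfb' starting at position 1)
LZ77 triple: (6, 3, 'a')


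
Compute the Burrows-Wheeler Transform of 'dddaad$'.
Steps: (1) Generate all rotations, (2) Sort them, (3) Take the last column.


Rotations (sorted):
  0: $dddaad -> last char: d
  1: aad$ddd -> last char: d
  2: ad$ddda -> last char: a
  3: d$dddaa -> last char: a
  4: daad$dd -> last char: d
  5: ddaad$d -> last char: d
  6: dddaad$ -> last char: $


BWT = ddaadd$


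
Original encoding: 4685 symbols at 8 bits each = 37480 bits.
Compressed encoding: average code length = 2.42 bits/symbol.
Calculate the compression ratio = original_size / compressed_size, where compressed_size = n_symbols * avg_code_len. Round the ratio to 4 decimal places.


original_size = n_symbols * orig_bits = 4685 * 8 = 37480 bits
compressed_size = n_symbols * avg_code_len = 4685 * 2.42 = 11337.7 bits
ratio = original_size / compressed_size = 37480 / 11337.7 = 3.3058

Compression ratio = 3.3058


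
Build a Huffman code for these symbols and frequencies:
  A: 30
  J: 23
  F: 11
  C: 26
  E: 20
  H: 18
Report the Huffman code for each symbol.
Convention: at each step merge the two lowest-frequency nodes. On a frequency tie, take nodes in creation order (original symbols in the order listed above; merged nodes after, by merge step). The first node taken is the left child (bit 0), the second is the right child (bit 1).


Huffman tree construction:
Step 1: Merge F(11) + H(18) = 29
Step 2: Merge E(20) + J(23) = 43
Step 3: Merge C(26) + (F+H)(29) = 55
Step 4: Merge A(30) + (E+J)(43) = 73
Step 5: Merge (C+(F+H))(55) + (A+(E+J))(73) = 128
Read each symbol's code off the tree from the root (left child = 0, right child = 1).

Codes:
  A: 10 (length 2)
  J: 111 (length 3)
  F: 010 (length 3)
  C: 00 (length 2)
  E: 110 (length 3)
  H: 011 (length 3)
Average code length: 328/128 = 2.5625 bits/symbol


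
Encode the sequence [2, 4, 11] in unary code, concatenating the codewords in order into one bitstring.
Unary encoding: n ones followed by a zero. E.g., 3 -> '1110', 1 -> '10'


Encode each number as n ones followed by a terminating 0:
  2 -> 110 (3 bits)
  4 -> 11110 (5 bits)
  11 -> 111111111110 (12 bits)
Total length = 3 + 5 + 12 = 20 bits.

Unary([2, 4, 11]) = 11011110111111111110 (20 bits)


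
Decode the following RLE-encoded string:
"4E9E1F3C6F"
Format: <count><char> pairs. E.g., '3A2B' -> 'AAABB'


Expanding each <count><char> pair:
  4E -> 'EEEE'
  9E -> 'EEEEEEEEE'
  1F -> 'F'
  3C -> 'CCC'
  6F -> 'FFFFFF'

Decoded = EEEEEEEEEEEEEFCCCFFFFFF


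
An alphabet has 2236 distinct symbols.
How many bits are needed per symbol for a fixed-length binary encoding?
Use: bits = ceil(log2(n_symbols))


log2(2236) = 11.1267
Bracket: 2^11 = 2048 < 2236 <= 2^12 = 4096
So ceil(log2(2236)) = 12

bits = ceil(log2(2236)) = ceil(11.1267) = 12 bits


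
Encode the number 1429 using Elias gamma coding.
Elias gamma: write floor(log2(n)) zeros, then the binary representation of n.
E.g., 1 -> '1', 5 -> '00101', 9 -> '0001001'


num_bits = floor(log2(1429)) + 1 = 11
leading_zeros = num_bits - 1 = 10
binary(1429) = 10110010101

Elias gamma(1429) = '0000000000' + '10110010101' = 000000000010110010101 (21 bits)


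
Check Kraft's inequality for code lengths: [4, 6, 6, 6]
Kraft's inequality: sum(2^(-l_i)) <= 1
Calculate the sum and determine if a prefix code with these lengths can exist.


Sum = 2^(-4) + 2^(-6) + 2^(-6) + 2^(-6)
    = 0.0625 + 0.015625 + 0.015625 + 0.015625
    = 7/64 = 0.109375
Since 0.109375 <= 1, Kraft's inequality IS satisfied.
A prefix code with these lengths CAN exist.

Kraft sum = 0.109375. Satisfied.


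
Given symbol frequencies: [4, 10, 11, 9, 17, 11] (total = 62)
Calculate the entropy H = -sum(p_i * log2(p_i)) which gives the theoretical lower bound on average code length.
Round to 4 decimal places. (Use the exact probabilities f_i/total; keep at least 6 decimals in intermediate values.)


Per-symbol terms -p_i * log2(p_i) with p_i = f_i/62:
  p = 4/62 = 0.064516: log2(p) = -3.954196, -p*log2(p) = 0.255109
  p = 10/62 = 0.161290: log2(p) = -2.632268, -p*log2(p) = 0.424559
  p = 11/62 = 0.177419: log2(p) = -2.494765, -p*log2(p) = 0.442620
  p = 9/62 = 0.145161: log2(p) = -2.784271, -p*log2(p) = 0.404168
  p = 17/62 = 0.274194: log2(p) = -1.866733, -p*log2(p) = 0.511846
  p = 11/62 = 0.177419: log2(p) = -2.494765, -p*log2(p) = 0.442620
H = 0.255109 + 0.424559 + 0.442620 + 0.404168 + 0.511846 + 0.442620 = 2.480922

H = 2.4809 bits/symbol


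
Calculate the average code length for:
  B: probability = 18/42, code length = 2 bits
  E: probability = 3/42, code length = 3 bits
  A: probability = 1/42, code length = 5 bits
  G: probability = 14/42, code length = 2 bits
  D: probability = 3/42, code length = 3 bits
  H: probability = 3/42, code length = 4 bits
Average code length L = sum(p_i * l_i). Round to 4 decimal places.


Weighted contributions p_i * l_i:
  B: (18/42) * 2 = 36/42
  E: (3/42) * 3 = 9/42
  A: (1/42) * 5 = 5/42
  G: (14/42) * 2 = 28/42
  D: (3/42) * 3 = 9/42
  H: (3/42) * 4 = 12/42
Sum = (36 + 9 + 5 + 28 + 9 + 12)/42 = 99/42

L = 99/42 = 2.3571 bits/symbol


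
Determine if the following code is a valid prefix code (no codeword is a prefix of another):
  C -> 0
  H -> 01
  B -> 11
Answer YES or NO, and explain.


Checking each pair (does one codeword prefix another?):
  C='0' vs H='01': prefix -- VIOLATION

NO -- this is NOT a valid prefix code. C (0) is a prefix of H (01).


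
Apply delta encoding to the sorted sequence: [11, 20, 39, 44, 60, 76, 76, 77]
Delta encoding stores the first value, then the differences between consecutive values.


First value: 11
Deltas:
  20 - 11 = 9
  39 - 20 = 19
  44 - 39 = 5
  60 - 44 = 16
  76 - 60 = 16
  76 - 76 = 0
  77 - 76 = 1


Delta encoded: [11, 9, 19, 5, 16, 16, 0, 1]


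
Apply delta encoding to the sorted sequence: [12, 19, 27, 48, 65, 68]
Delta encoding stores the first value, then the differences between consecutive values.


First value: 12
Deltas:
  19 - 12 = 7
  27 - 19 = 8
  48 - 27 = 21
  65 - 48 = 17
  68 - 65 = 3


Delta encoded: [12, 7, 8, 21, 17, 3]


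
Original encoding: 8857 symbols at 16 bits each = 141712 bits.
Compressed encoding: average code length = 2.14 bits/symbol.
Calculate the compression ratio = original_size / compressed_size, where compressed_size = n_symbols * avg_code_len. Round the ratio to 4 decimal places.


original_size = n_symbols * orig_bits = 8857 * 16 = 141712 bits
compressed_size = n_symbols * avg_code_len = 8857 * 2.14 = 18953.98 bits
ratio = original_size / compressed_size = 141712 / 18953.98 = 7.4766

Compression ratio = 7.4766


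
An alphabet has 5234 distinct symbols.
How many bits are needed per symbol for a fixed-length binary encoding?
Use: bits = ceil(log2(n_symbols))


log2(5234) = 12.3537
Bracket: 2^12 = 4096 < 5234 <= 2^13 = 8192
So ceil(log2(5234)) = 13

bits = ceil(log2(5234)) = ceil(12.3537) = 13 bits
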